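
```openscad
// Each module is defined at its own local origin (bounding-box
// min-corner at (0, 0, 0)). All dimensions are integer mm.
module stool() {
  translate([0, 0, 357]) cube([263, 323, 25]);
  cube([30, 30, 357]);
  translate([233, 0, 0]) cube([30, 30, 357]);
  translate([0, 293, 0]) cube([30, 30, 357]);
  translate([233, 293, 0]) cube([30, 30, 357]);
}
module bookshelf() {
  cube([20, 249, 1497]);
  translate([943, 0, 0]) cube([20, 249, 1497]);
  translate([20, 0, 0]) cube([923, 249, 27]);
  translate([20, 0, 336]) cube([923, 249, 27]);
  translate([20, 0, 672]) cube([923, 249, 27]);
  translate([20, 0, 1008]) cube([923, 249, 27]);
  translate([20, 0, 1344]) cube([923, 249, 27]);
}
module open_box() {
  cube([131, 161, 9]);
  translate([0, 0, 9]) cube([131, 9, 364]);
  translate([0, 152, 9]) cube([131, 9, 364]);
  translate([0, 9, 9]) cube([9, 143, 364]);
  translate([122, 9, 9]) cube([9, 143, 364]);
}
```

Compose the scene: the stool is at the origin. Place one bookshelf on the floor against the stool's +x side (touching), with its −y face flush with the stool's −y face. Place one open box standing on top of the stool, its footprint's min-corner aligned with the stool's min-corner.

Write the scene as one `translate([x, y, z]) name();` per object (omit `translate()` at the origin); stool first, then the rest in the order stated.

stool();
translate([263, 0, 0]) bookshelf();
translate([0, 0, 382]) open_box();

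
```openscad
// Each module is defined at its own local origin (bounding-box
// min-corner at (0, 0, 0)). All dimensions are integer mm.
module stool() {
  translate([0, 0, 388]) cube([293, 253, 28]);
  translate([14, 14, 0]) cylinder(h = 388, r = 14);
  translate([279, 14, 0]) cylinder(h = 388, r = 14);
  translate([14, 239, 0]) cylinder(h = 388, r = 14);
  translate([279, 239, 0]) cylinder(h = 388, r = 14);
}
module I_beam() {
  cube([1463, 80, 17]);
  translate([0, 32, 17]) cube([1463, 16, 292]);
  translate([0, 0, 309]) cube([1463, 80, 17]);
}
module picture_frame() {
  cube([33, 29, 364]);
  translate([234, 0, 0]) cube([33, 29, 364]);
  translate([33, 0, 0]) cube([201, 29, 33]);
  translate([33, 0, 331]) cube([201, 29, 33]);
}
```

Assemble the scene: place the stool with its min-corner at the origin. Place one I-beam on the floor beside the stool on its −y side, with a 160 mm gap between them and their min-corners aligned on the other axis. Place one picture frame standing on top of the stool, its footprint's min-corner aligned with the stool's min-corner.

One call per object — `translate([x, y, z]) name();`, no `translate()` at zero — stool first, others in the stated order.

stool();
translate([0, -240, 0]) I_beam();
translate([0, 0, 416]) picture_frame();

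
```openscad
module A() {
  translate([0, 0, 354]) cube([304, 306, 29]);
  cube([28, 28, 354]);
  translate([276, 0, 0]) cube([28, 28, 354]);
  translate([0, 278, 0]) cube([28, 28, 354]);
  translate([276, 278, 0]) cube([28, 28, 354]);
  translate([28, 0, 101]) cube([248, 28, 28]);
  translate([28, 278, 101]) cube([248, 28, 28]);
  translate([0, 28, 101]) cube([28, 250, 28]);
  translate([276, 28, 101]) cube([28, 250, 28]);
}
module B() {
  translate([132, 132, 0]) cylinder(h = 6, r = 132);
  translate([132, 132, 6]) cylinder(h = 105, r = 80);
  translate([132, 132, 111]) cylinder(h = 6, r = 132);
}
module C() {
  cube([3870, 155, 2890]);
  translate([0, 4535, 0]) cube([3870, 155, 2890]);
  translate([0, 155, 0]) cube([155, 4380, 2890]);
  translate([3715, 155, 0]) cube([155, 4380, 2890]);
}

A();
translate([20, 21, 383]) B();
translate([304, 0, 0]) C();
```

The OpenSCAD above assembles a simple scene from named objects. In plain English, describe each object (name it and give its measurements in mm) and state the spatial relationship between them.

A is a four-legged stool. The seat is 304×306 mm, 29 mm thick, top at z = 383 mm. It stands on four square legs, each 28×28 mm in cross-section, from z = 0 to the seat underside, each flush with a corner of the seat. Four stretchers, 28 mm wide and 28 mm tall, connect adjacent legs with their undersides at z = 101 mm, each running between the inner faces of the legs it joins and aligned with the legs' outer faces on the other axis.

B is a spool: two coaxial disc flanges of radius 132 mm and thickness 6 mm, joined by a core cylinder of radius 80 mm and height 105 mm. The lower flange rests on z = 0 and the three cylinders share a vertical axis.

C is the wall frame of a small rectangular building: four walls, each 2890 mm tall and 155 mm thick, enclosing a footprint 3870 mm (x) by 4690 mm (y) outside-to-outside, with no floor or roof. The front and back walls (the −y and +y sides) span the full width; the two side walls fit between them.

The spool is on top of the stool, centred. The house frame is against the stool's +x side, with their −y faces flush.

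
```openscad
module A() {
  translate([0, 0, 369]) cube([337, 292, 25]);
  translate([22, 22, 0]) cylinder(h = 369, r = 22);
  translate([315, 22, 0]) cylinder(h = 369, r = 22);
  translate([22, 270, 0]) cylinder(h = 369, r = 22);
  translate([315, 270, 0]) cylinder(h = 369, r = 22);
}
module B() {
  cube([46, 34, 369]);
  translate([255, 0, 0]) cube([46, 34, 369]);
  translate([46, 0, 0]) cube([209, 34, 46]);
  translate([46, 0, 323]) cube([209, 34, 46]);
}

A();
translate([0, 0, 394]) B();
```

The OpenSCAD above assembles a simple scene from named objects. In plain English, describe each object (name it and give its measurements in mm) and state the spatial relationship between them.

A is a four-legged stool. The seat is 337×292 mm, 25 mm thick, top at z = 394 mm. It stands on four round legs, each 44 mm in diameter, from z = 0 to the seat underside, each leg's axis is inset half a diameter from the nearest pair of seat edges (so the leg's bounding box is flush with the corner).

B is a picture frame with a 209×277 mm rectangular opening (x by z) and a uniform 46 mm border on every side. Frame depth is 34 mm along y. It is built from two vertical stiles running the full outside height and two horizontal rails spanning the gap between the stiles.

The picture frame is on top of the stool.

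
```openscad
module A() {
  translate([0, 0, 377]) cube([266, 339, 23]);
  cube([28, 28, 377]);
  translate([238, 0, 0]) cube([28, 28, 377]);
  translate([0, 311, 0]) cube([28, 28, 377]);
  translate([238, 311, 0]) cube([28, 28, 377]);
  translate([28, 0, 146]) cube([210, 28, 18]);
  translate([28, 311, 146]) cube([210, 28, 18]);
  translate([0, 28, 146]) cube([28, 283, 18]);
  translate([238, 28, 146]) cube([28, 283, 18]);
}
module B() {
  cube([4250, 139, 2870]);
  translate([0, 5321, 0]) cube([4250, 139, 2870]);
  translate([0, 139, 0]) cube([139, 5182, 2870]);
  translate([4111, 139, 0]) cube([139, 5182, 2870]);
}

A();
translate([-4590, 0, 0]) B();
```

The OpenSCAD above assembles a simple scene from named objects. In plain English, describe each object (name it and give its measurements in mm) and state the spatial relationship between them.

A is a simple wooden stool: a rectangular seat 266 mm (x) by 339 mm (y), 23 mm thick, top face at z = 400 mm, on four square legs, each 28×28 mm in cross-section. The legs rest on z = 0, each flush with a corner of the seat. Four stretchers, 28 mm wide and 18 mm tall, connect adjacent legs with their undersides at z = 146 mm, each running between the inner faces of the legs it joins and aligned with the legs' outer faces on the other axis.

B is the wall frame of a small rectangular building: four walls, each 2870 mm tall and 139 mm thick, enclosing a footprint 4250 mm (x) by 5460 mm (y) outside-to-outside, with no floor or roof. The front and back walls (the −y and +y sides) span the full width; the two side walls fit between them.

The house frame is on the floor beside the stool on its −x side.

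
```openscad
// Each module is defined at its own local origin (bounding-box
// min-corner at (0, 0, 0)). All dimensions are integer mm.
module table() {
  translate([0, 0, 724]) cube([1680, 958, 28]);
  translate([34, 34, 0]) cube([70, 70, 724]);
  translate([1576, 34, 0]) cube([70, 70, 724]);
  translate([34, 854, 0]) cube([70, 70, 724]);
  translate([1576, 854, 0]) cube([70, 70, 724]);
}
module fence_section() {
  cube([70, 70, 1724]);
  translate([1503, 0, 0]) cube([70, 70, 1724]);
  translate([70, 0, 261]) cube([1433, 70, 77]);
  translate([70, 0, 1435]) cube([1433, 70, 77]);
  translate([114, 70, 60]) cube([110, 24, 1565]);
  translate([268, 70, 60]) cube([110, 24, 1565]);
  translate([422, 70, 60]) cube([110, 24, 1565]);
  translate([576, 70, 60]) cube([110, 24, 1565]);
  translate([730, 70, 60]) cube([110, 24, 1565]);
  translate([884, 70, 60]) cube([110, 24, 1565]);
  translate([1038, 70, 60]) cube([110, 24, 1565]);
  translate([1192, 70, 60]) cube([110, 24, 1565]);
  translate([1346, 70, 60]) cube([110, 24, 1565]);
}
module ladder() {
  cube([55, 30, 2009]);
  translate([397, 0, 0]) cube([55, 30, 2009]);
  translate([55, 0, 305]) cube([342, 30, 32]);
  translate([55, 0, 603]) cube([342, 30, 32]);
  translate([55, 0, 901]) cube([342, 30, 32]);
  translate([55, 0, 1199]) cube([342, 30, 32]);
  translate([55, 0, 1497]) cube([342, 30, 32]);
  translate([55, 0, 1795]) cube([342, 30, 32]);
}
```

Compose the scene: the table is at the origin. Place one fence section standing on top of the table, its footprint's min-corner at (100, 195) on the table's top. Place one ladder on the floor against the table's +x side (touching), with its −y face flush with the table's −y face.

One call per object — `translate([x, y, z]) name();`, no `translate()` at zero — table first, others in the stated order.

table();
translate([100, 195, 752]) fence_section();
translate([1680, 0, 0]) ladder();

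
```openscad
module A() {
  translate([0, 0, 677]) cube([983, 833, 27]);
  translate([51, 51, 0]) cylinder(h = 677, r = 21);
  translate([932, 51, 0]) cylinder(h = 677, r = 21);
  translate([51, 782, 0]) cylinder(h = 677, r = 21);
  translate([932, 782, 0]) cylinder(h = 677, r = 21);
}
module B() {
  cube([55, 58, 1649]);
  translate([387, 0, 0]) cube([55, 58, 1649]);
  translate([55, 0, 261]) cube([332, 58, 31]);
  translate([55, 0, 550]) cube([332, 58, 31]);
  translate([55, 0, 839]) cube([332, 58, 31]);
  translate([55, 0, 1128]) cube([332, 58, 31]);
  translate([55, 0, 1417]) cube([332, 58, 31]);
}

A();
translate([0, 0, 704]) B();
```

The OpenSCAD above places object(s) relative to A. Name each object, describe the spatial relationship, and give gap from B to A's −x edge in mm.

The ladder's min-x is at 0; the table's min-x is 0; gap = 0 mm.

A is a table. B is a ladder. The ladder is on top of the table. The gap from the ladder to the table's −x edge is 0 mm.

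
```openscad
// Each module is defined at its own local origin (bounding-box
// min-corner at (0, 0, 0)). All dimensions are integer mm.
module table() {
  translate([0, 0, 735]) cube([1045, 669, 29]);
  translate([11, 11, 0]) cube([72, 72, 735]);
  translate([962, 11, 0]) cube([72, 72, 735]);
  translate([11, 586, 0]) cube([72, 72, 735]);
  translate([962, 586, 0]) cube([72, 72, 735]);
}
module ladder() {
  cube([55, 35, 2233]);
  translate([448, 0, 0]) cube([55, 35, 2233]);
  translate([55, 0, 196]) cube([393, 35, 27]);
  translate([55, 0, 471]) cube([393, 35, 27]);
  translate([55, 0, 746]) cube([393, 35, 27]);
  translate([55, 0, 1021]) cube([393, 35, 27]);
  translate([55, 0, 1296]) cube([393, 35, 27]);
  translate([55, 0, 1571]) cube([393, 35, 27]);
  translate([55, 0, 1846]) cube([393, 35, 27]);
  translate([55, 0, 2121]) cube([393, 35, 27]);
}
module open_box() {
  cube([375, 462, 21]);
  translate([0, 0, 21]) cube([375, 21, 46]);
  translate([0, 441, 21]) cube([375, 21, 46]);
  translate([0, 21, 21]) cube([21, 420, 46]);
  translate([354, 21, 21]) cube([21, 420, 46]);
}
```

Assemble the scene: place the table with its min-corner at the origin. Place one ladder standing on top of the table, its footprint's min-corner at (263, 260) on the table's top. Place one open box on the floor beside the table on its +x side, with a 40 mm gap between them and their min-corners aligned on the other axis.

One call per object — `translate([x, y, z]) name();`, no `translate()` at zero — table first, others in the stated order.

table();
translate([263, 260, 764]) ladder();
translate([1085, 0, 0]) open_box();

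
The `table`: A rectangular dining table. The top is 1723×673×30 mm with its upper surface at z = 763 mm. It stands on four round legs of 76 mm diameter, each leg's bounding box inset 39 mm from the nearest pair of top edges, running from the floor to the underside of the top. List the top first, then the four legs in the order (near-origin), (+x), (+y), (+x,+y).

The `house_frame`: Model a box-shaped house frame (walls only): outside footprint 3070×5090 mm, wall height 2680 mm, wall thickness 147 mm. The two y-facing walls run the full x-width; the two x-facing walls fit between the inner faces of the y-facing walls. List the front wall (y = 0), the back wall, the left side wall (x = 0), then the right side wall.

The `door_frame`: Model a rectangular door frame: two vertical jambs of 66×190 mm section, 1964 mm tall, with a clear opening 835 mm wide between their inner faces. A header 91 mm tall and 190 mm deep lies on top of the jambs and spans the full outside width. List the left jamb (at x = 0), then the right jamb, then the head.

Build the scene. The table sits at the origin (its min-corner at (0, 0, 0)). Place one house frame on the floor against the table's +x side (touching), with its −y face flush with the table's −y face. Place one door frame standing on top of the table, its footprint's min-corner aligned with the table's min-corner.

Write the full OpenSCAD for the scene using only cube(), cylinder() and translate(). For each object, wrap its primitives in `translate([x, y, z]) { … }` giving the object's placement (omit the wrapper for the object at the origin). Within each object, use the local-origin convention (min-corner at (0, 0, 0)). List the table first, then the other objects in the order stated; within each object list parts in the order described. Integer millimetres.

translate([0, 0, 733]) cube([1723, 673, 30]);
translate([77, 77, 0]) cylinder(h = 733, r = 38);
translate([1646, 77, 0]) cylinder(h = 733, r = 38);
translate([77, 596, 0]) cylinder(h = 733, r = 38);
translate([1646, 596, 0]) cylinder(h = 733, r = 38);
translate([1723, 0, 0]) {
  cube([3070, 147, 2680]);
  translate([0, 4943, 0]) cube([3070, 147, 2680]);
  translate([0, 147, 0]) cube([147, 4796, 2680]);
  translate([2923, 147, 0]) cube([147, 4796, 2680]);
}
translate([0, 0, 763]) {
  cube([66, 190, 1964]);
  translate([901, 0, 0]) cube([66, 190, 1964]);
  translate([0, 0, 1964]) cube([967, 190, 91]);
}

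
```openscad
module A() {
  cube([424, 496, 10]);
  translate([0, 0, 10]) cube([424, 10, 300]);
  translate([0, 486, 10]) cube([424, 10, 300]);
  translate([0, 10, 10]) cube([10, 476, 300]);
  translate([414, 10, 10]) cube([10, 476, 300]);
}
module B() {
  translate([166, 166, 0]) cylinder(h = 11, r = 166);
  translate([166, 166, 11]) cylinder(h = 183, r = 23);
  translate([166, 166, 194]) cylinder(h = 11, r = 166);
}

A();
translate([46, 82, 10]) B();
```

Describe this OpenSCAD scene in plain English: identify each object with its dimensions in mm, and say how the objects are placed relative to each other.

A is an open-topped rectangular box: outside dimensions 424×496×310 mm, with a uniform wall and base thickness of 10 mm. The base is a full 424×496 slab on the floor; four walls sit on top of the base. The front and back walls (the −y and +y sides) span the full width; the two side walls fit between them.

B is a spool: two coaxial disc flanges of radius 166 mm and thickness 11 mm, joined by a core cylinder of radius 23 mm and height 183 mm. The lower flange rests on z = 0 and the three cylinders share a vertical axis.

The spool sits inside the open box, centred.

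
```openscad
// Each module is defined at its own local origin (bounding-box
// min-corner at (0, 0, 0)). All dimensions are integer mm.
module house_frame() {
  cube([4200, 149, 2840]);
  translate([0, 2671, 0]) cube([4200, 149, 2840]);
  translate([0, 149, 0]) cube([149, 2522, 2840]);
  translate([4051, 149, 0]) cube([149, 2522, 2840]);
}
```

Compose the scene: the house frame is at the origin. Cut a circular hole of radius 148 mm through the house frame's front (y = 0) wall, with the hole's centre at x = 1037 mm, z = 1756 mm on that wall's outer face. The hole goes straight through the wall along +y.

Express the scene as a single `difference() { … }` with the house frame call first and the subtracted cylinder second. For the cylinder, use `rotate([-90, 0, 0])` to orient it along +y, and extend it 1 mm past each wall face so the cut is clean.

difference() {
  house_frame();
  translate([1037, -1, 1756]) rotate([-90, 0, 0]) cylinder(h = 151, r = 148);
}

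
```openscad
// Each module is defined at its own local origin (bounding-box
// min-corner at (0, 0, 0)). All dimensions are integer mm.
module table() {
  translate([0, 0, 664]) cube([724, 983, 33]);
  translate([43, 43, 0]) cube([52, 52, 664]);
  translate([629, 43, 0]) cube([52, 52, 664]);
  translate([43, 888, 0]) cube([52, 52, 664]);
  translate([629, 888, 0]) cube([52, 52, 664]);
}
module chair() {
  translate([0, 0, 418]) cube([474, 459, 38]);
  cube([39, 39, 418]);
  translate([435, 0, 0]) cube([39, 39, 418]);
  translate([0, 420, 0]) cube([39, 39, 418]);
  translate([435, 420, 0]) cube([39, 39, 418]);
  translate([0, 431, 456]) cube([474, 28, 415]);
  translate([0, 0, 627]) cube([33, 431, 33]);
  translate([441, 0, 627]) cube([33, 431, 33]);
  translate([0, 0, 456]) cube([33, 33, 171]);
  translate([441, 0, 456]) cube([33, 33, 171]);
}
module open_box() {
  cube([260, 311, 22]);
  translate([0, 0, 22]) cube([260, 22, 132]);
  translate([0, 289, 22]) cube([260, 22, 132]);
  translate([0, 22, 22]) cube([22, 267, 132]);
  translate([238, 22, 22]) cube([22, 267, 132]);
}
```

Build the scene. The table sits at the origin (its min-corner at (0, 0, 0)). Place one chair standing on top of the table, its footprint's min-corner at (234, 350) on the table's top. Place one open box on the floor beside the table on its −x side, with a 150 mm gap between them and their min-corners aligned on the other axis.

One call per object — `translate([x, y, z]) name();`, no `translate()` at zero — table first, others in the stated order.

table();
translate([234, 350, 697]) chair();
translate([-410, 0, 0]) open_box();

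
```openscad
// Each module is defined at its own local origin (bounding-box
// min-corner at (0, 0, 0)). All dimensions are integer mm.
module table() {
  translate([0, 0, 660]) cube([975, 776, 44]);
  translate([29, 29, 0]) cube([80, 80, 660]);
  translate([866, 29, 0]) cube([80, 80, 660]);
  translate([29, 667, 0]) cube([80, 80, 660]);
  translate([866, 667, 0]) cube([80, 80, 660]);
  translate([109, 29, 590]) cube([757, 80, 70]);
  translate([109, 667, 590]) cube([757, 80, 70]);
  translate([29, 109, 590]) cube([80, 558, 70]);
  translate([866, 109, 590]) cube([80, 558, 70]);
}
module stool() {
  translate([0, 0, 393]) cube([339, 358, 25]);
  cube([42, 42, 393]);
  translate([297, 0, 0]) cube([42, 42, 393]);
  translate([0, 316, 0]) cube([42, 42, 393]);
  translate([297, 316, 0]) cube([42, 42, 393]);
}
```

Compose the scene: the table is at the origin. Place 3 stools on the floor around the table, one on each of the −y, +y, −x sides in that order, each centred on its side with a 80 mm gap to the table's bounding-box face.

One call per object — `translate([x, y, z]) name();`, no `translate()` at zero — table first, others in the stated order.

table();
translate([318, -438, 0]) stool();
translate([318, 856, 0]) stool();
translate([-419, 209, 0]) stool();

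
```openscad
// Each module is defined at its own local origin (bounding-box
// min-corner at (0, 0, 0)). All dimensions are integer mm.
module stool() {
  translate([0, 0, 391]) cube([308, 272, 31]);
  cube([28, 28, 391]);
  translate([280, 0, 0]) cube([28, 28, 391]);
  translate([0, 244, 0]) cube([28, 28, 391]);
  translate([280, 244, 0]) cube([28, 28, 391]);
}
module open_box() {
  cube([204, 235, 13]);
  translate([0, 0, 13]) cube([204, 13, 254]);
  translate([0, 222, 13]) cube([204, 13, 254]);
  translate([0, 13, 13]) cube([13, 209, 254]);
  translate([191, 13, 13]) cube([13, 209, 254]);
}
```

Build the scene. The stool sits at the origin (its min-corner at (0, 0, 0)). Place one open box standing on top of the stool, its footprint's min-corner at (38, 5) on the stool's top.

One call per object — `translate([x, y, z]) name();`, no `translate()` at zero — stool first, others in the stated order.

stool();
translate([38, 5, 422]) open_box();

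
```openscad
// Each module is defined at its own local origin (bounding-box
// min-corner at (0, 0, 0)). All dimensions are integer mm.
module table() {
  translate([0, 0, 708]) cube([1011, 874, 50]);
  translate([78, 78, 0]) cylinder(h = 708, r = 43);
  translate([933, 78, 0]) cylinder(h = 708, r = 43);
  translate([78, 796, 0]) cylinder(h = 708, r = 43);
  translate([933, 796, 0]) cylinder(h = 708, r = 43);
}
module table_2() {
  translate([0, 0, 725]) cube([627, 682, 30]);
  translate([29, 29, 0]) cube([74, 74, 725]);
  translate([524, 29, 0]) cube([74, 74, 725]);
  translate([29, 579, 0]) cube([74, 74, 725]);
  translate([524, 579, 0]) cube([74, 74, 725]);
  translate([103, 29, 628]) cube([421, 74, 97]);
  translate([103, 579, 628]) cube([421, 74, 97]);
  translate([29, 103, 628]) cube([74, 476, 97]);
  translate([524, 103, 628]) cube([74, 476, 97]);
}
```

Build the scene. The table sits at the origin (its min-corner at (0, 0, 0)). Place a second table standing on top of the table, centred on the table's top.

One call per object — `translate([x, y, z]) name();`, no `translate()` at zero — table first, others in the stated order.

table();
translate([192, 96, 758]) table_2();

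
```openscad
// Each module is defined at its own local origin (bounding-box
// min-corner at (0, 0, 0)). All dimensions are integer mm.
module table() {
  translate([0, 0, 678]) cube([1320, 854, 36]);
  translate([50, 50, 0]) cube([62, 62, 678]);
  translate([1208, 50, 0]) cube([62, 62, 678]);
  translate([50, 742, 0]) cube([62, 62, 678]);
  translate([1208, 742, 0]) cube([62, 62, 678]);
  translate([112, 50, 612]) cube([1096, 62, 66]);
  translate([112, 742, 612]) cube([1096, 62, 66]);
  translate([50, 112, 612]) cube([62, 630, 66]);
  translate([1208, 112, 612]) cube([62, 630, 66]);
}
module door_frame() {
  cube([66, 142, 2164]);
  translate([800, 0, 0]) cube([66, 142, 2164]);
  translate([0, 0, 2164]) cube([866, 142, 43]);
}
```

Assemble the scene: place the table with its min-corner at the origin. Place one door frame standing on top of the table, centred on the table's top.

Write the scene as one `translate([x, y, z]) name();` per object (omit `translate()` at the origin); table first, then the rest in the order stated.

table();
translate([227, 356, 714]) door_frame();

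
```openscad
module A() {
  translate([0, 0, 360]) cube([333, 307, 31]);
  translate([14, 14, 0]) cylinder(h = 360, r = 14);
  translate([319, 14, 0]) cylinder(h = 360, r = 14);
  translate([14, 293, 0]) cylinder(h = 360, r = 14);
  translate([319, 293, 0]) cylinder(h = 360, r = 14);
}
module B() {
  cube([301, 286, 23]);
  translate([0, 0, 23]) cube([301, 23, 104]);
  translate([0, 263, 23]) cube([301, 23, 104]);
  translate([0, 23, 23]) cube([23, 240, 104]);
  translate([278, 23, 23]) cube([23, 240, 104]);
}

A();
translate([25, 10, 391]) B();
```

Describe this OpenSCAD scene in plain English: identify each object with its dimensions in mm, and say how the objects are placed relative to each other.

A is a four-legged stool. The seat is a 333×307×31 mm slab whose top surface is at z = 391 mm; four round legs, each 28 mm in diameter, run from the floor (z = 0) to the underside of the seat, each leg's axis is inset half a diameter from the nearest pair of seat edges (so the leg's bounding box is flush with the corner).

B is an open-topped rectangular box: outside dimensions 301×286×127 mm, with a uniform wall and base thickness of 23 mm. The base is a full 301×286 slab on the floor; four walls sit on top of the base. The front and back walls (the −y and +y sides) span the full width; the two side walls fit between them.

The open box is on top of the stool.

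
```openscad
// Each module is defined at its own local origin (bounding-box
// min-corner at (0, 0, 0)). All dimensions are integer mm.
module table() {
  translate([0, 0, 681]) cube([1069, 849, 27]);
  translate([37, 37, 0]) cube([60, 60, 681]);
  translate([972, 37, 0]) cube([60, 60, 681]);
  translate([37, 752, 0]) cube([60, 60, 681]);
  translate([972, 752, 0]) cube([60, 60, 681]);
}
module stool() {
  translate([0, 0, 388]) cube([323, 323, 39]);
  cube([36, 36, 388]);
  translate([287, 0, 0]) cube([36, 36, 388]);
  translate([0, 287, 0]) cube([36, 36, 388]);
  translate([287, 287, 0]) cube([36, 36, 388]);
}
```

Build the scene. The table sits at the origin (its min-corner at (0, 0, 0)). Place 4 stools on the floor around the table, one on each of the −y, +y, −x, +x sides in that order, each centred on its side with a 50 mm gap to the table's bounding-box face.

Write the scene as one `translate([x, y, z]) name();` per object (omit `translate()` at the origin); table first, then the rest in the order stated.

table();
translate([373, -373, 0]) stool();
translate([373, 899, 0]) stool();
translate([-373, 263, 0]) stool();
translate([1119, 263, 0]) stool();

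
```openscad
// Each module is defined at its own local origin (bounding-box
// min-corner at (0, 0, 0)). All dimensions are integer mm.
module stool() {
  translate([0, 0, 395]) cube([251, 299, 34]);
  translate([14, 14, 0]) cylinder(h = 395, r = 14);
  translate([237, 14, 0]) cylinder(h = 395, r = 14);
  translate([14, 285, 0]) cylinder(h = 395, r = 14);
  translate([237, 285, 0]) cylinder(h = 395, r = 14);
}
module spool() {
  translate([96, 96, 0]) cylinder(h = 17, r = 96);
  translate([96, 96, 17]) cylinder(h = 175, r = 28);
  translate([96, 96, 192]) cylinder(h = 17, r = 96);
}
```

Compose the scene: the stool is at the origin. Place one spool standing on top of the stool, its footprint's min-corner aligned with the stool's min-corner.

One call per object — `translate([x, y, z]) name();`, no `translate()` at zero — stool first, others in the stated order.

stool();
translate([0, 0, 429]) spool();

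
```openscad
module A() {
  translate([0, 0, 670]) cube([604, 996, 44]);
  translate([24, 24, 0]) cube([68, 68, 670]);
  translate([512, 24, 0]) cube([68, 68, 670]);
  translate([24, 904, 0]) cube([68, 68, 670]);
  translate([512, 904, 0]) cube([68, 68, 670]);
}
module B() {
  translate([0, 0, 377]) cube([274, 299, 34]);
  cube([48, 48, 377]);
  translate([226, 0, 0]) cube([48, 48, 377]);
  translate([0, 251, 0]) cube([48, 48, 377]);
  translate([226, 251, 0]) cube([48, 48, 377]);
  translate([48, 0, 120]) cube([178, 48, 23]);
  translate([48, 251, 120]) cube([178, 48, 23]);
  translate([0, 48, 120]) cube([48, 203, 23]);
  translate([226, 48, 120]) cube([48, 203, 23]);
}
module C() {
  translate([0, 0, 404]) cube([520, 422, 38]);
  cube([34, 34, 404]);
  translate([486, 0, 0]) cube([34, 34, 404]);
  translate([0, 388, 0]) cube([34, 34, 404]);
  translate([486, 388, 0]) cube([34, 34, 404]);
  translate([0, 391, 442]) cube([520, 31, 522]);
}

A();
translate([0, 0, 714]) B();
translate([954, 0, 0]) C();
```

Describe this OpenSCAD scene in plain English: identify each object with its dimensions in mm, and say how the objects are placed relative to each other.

A is a rectangular dining table. The top is 604×996×44 mm with its upper surface at z = 714 mm. It stands on four 68×68 mm square legs, each inset 24 mm from the nearest pair of top edges, running from the floor to the underside of the top.

B is a four-legged stool. The seat is a 274×299×34 mm slab whose top surface is at z = 411 mm; four square legs, each 48×48 mm in cross-section, run from the floor (z = 0) to the underside of the seat, each flush with a corner of the seat. Four stretchers, 48 mm wide and 23 mm tall, connect adjacent legs with their undersides at z = 120 mm, each running between the inner faces of the legs it joins and aligned with the legs' outer faces on the other axis.

C is a chair: 520×422 mm seat, 38 mm thick, top at z = 442 mm, on four 34 mm square corner legs flush with the seat edges. A 31 mm thick backrest slab spans the full seat width, extending 522 mm above the seat top, its back face flush with the seat's +y edge.

The stool is on top of the table. The chair is on the floor beside the table on its +x side.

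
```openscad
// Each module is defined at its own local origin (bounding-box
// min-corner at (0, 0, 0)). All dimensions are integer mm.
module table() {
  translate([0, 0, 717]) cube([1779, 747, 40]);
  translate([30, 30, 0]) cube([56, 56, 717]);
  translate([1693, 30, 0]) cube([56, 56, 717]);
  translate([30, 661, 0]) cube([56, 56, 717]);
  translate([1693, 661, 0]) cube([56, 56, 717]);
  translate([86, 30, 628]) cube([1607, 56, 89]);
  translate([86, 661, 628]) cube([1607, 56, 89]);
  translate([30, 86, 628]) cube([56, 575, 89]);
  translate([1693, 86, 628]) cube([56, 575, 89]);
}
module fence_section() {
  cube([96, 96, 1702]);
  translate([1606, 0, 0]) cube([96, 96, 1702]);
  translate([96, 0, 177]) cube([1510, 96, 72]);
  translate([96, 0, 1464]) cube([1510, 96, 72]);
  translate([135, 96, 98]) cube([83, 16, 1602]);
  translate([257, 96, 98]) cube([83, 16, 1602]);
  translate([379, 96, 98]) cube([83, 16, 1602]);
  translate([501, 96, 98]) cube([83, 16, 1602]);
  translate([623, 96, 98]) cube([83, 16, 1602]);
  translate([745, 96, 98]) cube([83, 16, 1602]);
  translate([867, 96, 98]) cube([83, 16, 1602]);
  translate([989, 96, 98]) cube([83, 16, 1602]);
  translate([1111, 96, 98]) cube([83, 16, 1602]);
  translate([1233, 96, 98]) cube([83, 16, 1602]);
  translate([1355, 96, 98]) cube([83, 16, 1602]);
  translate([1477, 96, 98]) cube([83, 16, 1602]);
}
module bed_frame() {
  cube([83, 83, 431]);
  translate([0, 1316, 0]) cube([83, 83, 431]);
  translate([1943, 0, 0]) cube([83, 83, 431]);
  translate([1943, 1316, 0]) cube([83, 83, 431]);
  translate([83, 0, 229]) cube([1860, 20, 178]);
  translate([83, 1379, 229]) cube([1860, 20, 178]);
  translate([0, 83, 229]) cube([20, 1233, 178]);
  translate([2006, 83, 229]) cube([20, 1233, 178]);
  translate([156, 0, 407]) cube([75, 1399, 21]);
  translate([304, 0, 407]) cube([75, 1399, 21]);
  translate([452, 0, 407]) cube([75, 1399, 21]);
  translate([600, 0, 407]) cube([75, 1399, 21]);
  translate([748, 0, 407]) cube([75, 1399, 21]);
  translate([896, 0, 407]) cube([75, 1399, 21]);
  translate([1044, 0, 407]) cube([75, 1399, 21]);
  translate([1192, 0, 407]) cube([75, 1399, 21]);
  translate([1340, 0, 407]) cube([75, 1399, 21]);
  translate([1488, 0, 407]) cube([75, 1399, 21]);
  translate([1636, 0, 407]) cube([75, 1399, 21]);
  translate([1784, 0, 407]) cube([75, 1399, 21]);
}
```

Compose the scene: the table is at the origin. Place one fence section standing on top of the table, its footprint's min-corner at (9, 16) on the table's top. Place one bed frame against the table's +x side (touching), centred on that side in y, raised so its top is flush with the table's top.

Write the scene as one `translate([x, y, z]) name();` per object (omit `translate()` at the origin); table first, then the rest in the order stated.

table();
translate([9, 16, 757]) fence_section();
translate([1779, -326, 326]) bed_frame();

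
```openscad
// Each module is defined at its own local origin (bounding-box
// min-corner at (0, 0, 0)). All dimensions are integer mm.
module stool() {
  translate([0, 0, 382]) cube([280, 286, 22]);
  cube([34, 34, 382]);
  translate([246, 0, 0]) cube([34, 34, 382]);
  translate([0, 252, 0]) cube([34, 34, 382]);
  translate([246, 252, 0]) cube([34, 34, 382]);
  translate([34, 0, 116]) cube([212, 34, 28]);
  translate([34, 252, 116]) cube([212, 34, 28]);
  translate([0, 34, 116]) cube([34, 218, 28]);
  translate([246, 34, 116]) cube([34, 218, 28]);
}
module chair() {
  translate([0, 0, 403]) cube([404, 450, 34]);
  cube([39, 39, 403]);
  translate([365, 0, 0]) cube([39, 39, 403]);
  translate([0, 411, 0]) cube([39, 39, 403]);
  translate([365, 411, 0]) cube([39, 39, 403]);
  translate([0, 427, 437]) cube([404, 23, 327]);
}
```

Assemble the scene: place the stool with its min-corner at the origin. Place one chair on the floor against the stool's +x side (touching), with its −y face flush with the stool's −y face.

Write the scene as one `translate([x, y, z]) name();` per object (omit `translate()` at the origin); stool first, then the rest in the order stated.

stool();
translate([280, 0, 0]) chair();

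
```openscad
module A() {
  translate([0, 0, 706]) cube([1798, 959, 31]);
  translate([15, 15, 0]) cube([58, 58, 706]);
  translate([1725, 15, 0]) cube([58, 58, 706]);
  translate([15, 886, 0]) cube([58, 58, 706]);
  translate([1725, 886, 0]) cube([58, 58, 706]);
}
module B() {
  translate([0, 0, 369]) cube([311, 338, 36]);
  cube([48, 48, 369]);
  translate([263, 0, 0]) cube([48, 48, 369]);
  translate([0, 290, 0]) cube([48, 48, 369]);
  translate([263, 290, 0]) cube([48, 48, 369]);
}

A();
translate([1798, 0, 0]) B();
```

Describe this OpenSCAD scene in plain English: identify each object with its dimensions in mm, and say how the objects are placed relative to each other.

A is a rectangular dining table. The top is 1798×959×31 mm with its upper surface at z = 737 mm. It stands on four 58×58 mm square legs, each inset 15 mm from the nearest pair of top edges, running from the floor to the underside of the top.

B is a four-legged stool. The seat is 311×338 mm, 36 mm thick, top at z = 405 mm. It stands on four square legs, each 48×48 mm in cross-section, from z = 0 to the seat underside, each flush with a corner of the seat.

The stool is against the table's +x side, with their −y faces flush.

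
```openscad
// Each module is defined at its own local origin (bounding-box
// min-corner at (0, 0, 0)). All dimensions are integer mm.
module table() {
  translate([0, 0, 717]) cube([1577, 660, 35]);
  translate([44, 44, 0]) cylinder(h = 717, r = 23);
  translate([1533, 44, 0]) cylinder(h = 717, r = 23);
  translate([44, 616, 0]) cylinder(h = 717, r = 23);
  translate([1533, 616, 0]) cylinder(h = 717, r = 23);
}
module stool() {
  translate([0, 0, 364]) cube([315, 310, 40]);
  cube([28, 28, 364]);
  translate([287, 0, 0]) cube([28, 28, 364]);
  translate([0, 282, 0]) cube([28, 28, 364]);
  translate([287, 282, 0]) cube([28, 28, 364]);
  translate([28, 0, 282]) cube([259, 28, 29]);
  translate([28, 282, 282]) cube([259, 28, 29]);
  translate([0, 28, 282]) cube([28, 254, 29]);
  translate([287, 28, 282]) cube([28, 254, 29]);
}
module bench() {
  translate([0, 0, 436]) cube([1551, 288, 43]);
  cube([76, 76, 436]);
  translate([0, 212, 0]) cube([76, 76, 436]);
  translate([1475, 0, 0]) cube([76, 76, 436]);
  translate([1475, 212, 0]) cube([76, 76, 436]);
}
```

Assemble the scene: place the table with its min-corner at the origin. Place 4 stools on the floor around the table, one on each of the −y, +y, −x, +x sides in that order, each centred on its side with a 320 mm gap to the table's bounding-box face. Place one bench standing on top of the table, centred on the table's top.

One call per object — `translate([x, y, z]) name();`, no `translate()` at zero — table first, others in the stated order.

table();
translate([631, -630, 0]) stool();
translate([631, 980, 0]) stool();
translate([-635, 175, 0]) stool();
translate([1897, 175, 0]) stool();
translate([13, 186, 752]) bench();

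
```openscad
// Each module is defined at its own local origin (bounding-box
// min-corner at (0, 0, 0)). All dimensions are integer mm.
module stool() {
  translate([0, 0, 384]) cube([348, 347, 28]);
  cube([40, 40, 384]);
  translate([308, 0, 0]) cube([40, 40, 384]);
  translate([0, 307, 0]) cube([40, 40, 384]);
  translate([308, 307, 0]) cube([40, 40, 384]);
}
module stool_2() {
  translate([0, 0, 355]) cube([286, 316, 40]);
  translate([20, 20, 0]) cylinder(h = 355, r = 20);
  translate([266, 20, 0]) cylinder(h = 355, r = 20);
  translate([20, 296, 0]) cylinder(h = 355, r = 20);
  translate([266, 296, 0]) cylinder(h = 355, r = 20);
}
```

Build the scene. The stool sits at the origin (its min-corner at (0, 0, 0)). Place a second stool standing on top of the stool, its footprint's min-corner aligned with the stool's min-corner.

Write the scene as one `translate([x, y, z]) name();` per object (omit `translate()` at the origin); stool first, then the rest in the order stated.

stool();
translate([0, 0, 412]) stool_2();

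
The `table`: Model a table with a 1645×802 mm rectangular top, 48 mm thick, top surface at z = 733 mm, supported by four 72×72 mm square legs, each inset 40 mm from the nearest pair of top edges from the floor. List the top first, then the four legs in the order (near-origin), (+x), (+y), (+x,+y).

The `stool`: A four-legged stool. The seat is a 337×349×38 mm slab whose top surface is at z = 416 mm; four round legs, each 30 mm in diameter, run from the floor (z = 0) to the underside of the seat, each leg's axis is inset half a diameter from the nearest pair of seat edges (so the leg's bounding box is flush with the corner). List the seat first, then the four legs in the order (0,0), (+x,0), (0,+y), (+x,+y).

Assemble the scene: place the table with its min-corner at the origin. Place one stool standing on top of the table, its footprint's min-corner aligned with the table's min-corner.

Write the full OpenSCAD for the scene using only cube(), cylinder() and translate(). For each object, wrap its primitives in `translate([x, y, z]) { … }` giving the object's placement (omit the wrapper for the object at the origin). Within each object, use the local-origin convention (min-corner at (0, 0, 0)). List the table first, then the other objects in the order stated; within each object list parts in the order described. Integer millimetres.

translate([0, 0, 685]) cube([1645, 802, 48]);
translate([40, 40, 0]) cube([72, 72, 685]);
translate([1533, 40, 0]) cube([72, 72, 685]);
translate([40, 690, 0]) cube([72, 72, 685]);
translate([1533, 690, 0]) cube([72, 72, 685]);
translate([0, 0, 733]) {
  translate([0, 0, 378]) cube([337, 349, 38]);
  translate([15, 15, 0]) cylinder(h = 378, r = 15);
  translate([322, 15, 0]) cylinder(h = 378, r = 15);
  translate([15, 334, 0]) cylinder(h = 378, r = 15);
  translate([322, 334, 0]) cylinder(h = 378, r = 15);
}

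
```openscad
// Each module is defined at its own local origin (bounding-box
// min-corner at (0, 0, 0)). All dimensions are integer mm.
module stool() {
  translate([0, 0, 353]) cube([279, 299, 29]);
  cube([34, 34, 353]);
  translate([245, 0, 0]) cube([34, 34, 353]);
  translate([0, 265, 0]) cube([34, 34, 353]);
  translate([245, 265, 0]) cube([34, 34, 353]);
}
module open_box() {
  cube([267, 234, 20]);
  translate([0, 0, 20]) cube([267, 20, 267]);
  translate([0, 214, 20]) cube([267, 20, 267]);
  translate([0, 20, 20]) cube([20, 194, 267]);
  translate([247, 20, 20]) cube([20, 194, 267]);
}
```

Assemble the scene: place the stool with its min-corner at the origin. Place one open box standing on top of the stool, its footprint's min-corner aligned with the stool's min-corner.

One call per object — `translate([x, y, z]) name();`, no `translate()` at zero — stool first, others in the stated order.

stool();
translate([0, 0, 382]) open_box();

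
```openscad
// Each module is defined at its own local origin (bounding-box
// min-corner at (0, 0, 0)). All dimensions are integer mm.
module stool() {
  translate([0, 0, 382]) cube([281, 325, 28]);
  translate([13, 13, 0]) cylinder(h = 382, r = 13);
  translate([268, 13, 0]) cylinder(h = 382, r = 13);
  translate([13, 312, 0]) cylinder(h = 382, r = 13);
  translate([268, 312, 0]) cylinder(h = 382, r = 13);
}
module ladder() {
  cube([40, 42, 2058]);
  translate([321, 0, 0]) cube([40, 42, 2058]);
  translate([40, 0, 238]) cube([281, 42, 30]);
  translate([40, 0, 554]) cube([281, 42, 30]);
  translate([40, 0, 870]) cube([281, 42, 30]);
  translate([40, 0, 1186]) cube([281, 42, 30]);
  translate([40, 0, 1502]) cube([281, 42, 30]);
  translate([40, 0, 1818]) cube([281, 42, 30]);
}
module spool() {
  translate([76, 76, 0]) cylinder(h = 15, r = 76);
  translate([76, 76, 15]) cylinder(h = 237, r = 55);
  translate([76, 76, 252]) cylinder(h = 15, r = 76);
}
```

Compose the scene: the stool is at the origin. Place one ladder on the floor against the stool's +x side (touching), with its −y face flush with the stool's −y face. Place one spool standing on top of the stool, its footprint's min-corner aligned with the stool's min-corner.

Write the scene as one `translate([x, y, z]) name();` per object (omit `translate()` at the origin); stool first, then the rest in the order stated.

stool();
translate([281, 0, 0]) ladder();
translate([0, 0, 410]) spool();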